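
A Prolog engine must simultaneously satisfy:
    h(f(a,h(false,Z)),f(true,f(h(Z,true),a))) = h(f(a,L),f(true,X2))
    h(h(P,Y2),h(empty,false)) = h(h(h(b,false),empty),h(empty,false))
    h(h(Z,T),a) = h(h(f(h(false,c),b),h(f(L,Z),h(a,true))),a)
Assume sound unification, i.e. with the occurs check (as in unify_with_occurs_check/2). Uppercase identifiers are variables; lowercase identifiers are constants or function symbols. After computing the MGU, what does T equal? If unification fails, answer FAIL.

Decompose h/2: f(a,h(false,Z)) = f(a,L),  f(true,f(h(Z,true),a)) = f(true,X2).
Decompose f/2: a = a,  h(false,Z) = L.
Delete trivial equation a = a.
Bind L := h(false,Z); substituting into the one remaining equation that mentions L gives: h(h(Z,T),a) = h(h(f(h(false,c),b),h(f(h(false,Z),Z),h(a,true))),a).
Decompose f/2: true = true,  f(h(Z,true),a) = X2.
Delete trivial equation true = true.
Bind X2 := f(h(Z,true),a); no other remaining equation mentions X2.
Decompose h/2: h(P,Y2) = h(h(b,false),empty),  h(empty,false) = h(empty,false).
Decompose h/2: P = h(b,false),  Y2 = empty.
Bind P := h(b,false); no other remaining equation mentions P.
Bind Y2 := empty; no other remaining equation mentions Y2.
Delete trivial equation h(empty,false) = h(empty,false).
Decompose h/2: h(Z,T) = h(f(h(false,c),b),h(f(h(false,Z),Z),h(a,true))),  a = a.
Decompose h/2: Z = f(h(false,c),b),  T = h(f(h(false,Z),Z),h(a,true)).
Bind Z := f(h(false,c),b); substituting into the one remaining equation that mentions Z gives: T = h(f(h(false,f(h(false,c),b)),f(h(false,c),b)),h(a,true)). Substituting into the earlier bindings gives L := h(false,f(h(false,c),b)), X2 := f(h(f(h(false,c),b),true),a).
Bind T := h(f(h(false,f(h(false,c),b)),f(h(false,c),b)),h(a,true)); no other remaining equation mentions T.
Delete trivial equation a = a.
MGU = { L = h(false,f(h(false,c),b)), X2 = f(h(f(h(false,c),b),true),a), P = h(b,false), Y2 = empty, Z = f(h(false,c),b), T = h(f(h(false,f(h(false,c),b)),f(h(false,c),b)),h(a,true)) }, so T = h(f(h(false,f(h(false,c),b)),f(h(false,c),b)),h(a,true)).

h(f(h(false,f(h(false,c),b)),f(h(false,c),b)),h(a,true))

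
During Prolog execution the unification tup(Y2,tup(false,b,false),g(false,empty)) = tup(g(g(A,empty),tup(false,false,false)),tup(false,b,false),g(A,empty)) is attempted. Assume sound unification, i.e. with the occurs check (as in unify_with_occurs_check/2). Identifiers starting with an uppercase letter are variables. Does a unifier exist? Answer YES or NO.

Decompose tup/3: Y2 = g(g(A,empty),tup(false,false,false)),  tup(false,b,false) = tup(false,b,false),  g(false,empty) = g(A,empty).
Bind Y2 := g(g(A,empty),tup(false,false,false)); no other remaining equation mentions Y2.
Delete trivial equation tup(false,b,false) = tup(false,b,false).
Decompose g/2: false = A,  empty = empty.
Bind A := false; no other remaining equation mentions A. Substituting into the earlier binding gives Y2 := g(g(false,empty),tup(false,false,false)).
Delete trivial equation empty = empty.
No equations remain and no clash or occurs-check failure arose, so a unifier exists.

YES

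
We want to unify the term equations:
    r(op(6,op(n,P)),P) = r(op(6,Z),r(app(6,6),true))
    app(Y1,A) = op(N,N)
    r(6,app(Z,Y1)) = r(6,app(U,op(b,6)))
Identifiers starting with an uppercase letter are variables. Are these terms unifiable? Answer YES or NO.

NO

Decompose r/2: op(6,op(n,P)) = op(6,Z),  P = r(app(6,6),true).
Decompose op/2: 6 = 6,  op(n,P) = Z.
Delete trivial equation 6 = 6.
Bind Z := op(n,P); substituting into the one remaining equation that mentions Z gives: r(6,app(op(n,P),Y1)) = r(6,app(U,op(b,6))).
Bind P := r(app(6,6),true); substituting into the one remaining equation that mentions P gives: r(6,app(op(n,r(app(6,6),true)),Y1)) = r(6,app(U,op(b,6))). Substituting into the earlier binding gives Z := op(n,r(app(6,6),true)).
Clash: head symbols differ (app/2 vs op/2); no unifier exists.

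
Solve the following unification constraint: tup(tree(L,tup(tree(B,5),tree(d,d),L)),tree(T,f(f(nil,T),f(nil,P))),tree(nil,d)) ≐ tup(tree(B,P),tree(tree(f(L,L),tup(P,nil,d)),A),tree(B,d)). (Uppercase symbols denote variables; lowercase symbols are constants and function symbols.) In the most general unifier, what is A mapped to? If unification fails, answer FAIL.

Decompose tup/3: tree(L,tup(tree(B,5),tree(d,d),L)) ≐ tree(B,P),  tree(T,f(f(nil,T),f(nil,P))) ≐ tree(tree(f(L,L),tup(P,nil,d)),A),  tree(nil,d) ≐ tree(B,d).
Decompose tree/2: L ≐ B,  tup(tree(B,5),tree(d,d),L) ≐ P.
Bind L := B; substituting into the 2 remaining equations that mention L gives: tup(tree(B,5),tree(d,d),B) ≐ P,  tree(T,f(f(nil,T),f(nil,P))) ≐ tree(tree(f(B,B),tup(P,nil,d)),A).
Bind P := tup(tree(B,5),tree(d,d),B); substituting into the one remaining equation that mentions P gives: tree(T,f(f(nil,T),f(nil,tup(tree(B,5),tree(d,d),B)))) ≐ tree(tree(f(B,B),tup(tup(tree(B,5),tree(d,d),B),nil,d)),A).
Decompose tree/2: T ≐ tree(f(B,B),tup(tup(tree(B,5),tree(d,d),B),nil,d)),  f(f(nil,T),f(nil,tup(tree(B,5),tree(d,d),B))) ≐ A.
Bind T := tree(f(B,B),tup(tup(tree(B,5),tree(d,d),B),nil,d)); substituting into the one remaining equation that mentions T gives: f(f(nil,tree(f(B,B),tup(tup(tree(B,5),tree(d,d),B),nil,d))),f(nil,tup(tree(B,5),tree(d,d),B))) ≐ A.
Bind A := f(f(nil,tree(f(B,B),tup(tup(tree(B,5),tree(d,d),B),nil,d))),f(nil,tup(tree(B,5),tree(d,d),B))); no other remaining equation mentions A.
Decompose tree/2: nil ≐ B,  d ≐ d.
Bind B := nil; no other remaining equation mentions B. Substituting into the earlier bindings gives L := nil, P := tup(tree(nil,5),tree(d,d),nil), T := tree(f(nil,nil),tup(tup(tree(nil,5),tree(d,d),nil),nil,d)), A := f(f(nil,tree(f(nil,nil),tup(tup(tree(nil,5),tree(d,d),nil),nil,d))),f(nil,tup(tree(nil,5),tree(d,d),nil))).
Delete trivial equation d ≐ d.
MGU = { L ↦ nil, P ↦ tup(tree(nil,5),tree(d,d),nil), T ↦ tree(f(nil,nil),tup(tup(tree(nil,5),tree(d,d),nil),nil,d)), A ↦ f(f(nil,tree(f(nil,nil),tup(tup(tree(nil,5),tree(d,d),nil),nil,d))),f(nil,tup(tree(nil,5),tree(d,d),nil))), B ↦ nil }, so A ↦ f(f(nil,tree(f(nil,nil),tup(tup(tree(nil,5),tree(d,d),nil),nil,d))),f(nil,tup(tree(nil,5),tree(d,d),nil))).

f(f(nil,tree(f(nil,nil),tup(tup(tree(nil,5),tree(d,d),nil),nil,d))),f(nil,tup(tree(nil,5),tree(d,d),nil)))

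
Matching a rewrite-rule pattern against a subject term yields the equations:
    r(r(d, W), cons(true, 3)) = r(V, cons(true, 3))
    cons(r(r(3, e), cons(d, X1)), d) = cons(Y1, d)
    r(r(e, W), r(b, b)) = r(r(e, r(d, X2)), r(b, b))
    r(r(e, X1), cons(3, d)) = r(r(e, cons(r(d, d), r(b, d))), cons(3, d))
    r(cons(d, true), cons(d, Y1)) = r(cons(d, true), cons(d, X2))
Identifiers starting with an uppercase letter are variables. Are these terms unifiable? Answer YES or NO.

Decompose r/2: r(d, W) = V,  cons(true, 3) = cons(true, 3).
Bind V := r(d, W); no other remaining equation mentions V.
Delete trivial equation cons(true, 3) = cons(true, 3).
Decompose cons/2: r(r(3, e), cons(d, X1)) = Y1,  d = d.
Bind Y1 := r(r(3, e), cons(d, X1)); substituting into the one remaining equation that mentions Y1 gives: r(cons(d, true), cons(d, r(r(3, e), cons(d, X1)))) = r(cons(d, true), cons(d, X2)).
Delete trivial equation d = d.
Decompose r/2: r(e, W) = r(e, r(d, X2)),  r(b, b) = r(b, b).
Decompose r/2: e = e,  W = r(d, X2).
Delete trivial equation e = e.
Bind W := r(d, X2); no other remaining equation mentions W. Substituting into the earlier binding gives V := r(d, r(d, X2)).
Delete trivial equation r(b, b) = r(b, b).
Decompose r/2: r(e, X1) = r(e, cons(r(d, d), r(b, d))),  cons(3, d) = cons(3, d).
Decompose r/2: e = e,  X1 = cons(r(d, d), r(b, d)).
Delete trivial equation e = e.
Bind X1 := cons(r(d, d), r(b, d)); substituting into the one remaining equation that mentions X1 gives: r(cons(d, true), cons(d, r(r(3, e), cons(d, cons(r(d, d), r(b, d)))))) = r(cons(d, true), cons(d, X2)). Substituting into the earlier binding gives Y1 := r(r(3, e), cons(d, cons(r(d, d), r(b, d)))).
Delete trivial equation cons(3, d) = cons(3, d).
Decompose r/2: cons(d, true) = cons(d, true),  cons(d, r(r(3, e), cons(d, cons(r(d, d), r(b, d))))) = cons(d, X2).
Delete trivial equation cons(d, true) = cons(d, true).
Decompose cons/2: d = d,  r(r(3, e), cons(d, cons(r(d, d), r(b, d)))) = X2.
Delete trivial equation d = d.
Bind X2 := r(r(3, e), cons(d, cons(r(d, d), r(b, d)))). Substituting into the earlier bindings gives V := r(d, r(d, r(r(3, e), cons(d, cons(r(d, d), r(b, d)))))), W := r(d, r(r(3, e), cons(d, cons(r(d, d), r(b, d))))).
No equations remain and no clash or occurs-check failure arose, so a unifier exists.

YES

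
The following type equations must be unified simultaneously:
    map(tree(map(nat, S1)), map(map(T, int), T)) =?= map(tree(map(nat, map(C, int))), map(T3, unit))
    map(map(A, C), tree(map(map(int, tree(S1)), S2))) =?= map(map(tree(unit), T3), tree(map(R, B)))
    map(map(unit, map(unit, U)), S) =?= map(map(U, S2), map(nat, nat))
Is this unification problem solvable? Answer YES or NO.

Decompose map/2: tree(map(nat, S1)) =?= tree(map(nat, map(C, int))),  map(map(T, int), T) =?= map(T3, unit).
Decompose tree/1: map(nat, S1) =?= map(nat, map(C, int)).
Decompose map/2: nat =?= nat,  S1 =?= map(C, int).
Delete trivial equation nat =?= nat.
Bind S1 := map(C, int); substituting into the one remaining equation that mentions S1 gives: map(map(A, C), tree(map(map(int, tree(map(C, int))), S2))) =?= map(map(tree(unit), T3), tree(map(R, B))).
Decompose map/2: map(T, int) =?= T3,  T =?= unit.
Bind T3 := map(T, int); substituting into the one remaining equation that mentions T3 gives: map(map(A, C), tree(map(map(int, tree(map(C, int))), S2))) =?= map(map(tree(unit), map(T, int)), tree(map(R, B))).
Bind T := unit; substituting into the one remaining equation that mentions T gives: map(map(A, C), tree(map(map(int, tree(map(C, int))), S2))) =?= map(map(tree(unit), map(unit, int)), tree(map(R, B))). Substituting into the earlier binding gives T3 := map(unit, int).
Decompose map/2: map(A, C) =?= map(tree(unit), map(unit, int)),  tree(map(map(int, tree(map(C, int))), S2)) =?= tree(map(R, B)).
Decompose map/2: A =?= tree(unit),  C =?= map(unit, int).
Bind A := tree(unit); no other remaining equation mentions A.
Bind C := map(unit, int); substituting into the one remaining equation that mentions C gives: tree(map(map(int, tree(map(map(unit, int), int))), S2)) =?= tree(map(R, B)). Substituting into the earlier binding gives S1 := map(map(unit, int), int).
Decompose tree/1: map(map(int, tree(map(map(unit, int), int))), S2) =?= map(R, B).
Decompose map/2: map(int, tree(map(map(unit, int), int))) =?= R,  S2 =?= B.
Bind R := map(int, tree(map(map(unit, int), int))); no other remaining equation mentions R.
Bind S2 := B; substituting into the remaining equation gives: map(map(unit, map(unit, U)), S) =?= map(map(U, B), map(nat, nat)).
Decompose map/2: map(unit, map(unit, U)) =?= map(U, B),  S =?= map(nat, nat).
Decompose map/2: unit =?= U,  map(unit, U) =?= B.
Bind U := unit; substituting into the one remaining equation that mentions U gives: map(unit, unit) =?= B.
Bind B := map(unit, unit); no other remaining equation mentions B. Substituting into the earlier binding gives S2 := map(unit, unit).
Bind S := map(nat, nat).
No equations remain and no clash or occurs-check failure arose, so a unifier exists.

YES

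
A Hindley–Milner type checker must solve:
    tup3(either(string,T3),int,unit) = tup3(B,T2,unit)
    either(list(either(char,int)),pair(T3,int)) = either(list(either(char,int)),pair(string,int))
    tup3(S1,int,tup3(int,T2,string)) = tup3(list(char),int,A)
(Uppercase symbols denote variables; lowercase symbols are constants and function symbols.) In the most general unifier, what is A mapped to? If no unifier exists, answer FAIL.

Decompose tup3/3: either(string,T3) = B,  int = T2,  unit = unit.
Bind B := either(string,T3); no other remaining equation mentions B.
Bind T2 := int; substituting into the one remaining equation that mentions T2 gives: tup3(S1,int,tup3(int,int,string)) = tup3(list(char),int,A).
Delete trivial equation unit = unit.
Decompose either/2: list(either(char,int)) = list(either(char,int)),  pair(T3,int) = pair(string,int).
Delete trivial equation list(either(char,int)) = list(either(char,int)).
Decompose pair/2: T3 = string,  int = int.
Bind T3 := string; no other remaining equation mentions T3. Substituting into the earlier binding gives B := either(string,string).
Delete trivial equation int = int.
Decompose tup3/3: S1 = list(char),  int = int,  tup3(int,int,string) = A.
Bind S1 := list(char); no other remaining equation mentions S1.
Delete trivial equation int = int.
Bind A := tup3(int,int,string).
MGU = { B ↦ either(string,string), T2 ↦ int, T3 ↦ string, S1 ↦ list(char), A ↦ tup3(int,int,string) }, so A ↦ tup3(int,int,string).

tup3(int,int,string)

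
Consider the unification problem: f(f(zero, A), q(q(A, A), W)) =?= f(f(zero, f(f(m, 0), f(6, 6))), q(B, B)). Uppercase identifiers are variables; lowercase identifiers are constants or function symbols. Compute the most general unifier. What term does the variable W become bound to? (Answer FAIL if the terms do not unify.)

Decompose f/2: f(zero, A) =?= f(zero, f(f(m, 0), f(6, 6))),  q(q(A, A), W) =?= q(B, B).
Decompose f/2: zero =?= zero,  A =?= f(f(m, 0), f(6, 6)).
Delete trivial equation zero =?= zero.
Bind A := f(f(m, 0), f(6, 6)); substituting into the remaining equation gives: q(q(f(f(m, 0), f(6, 6)), f(f(m, 0), f(6, 6))), W) =?= q(B, B).
Decompose q/2: q(f(f(m, 0), f(6, 6)), f(f(m, 0), f(6, 6))) =?= B,  W =?= B.
Bind B := q(f(f(m, 0), f(6, 6)), f(f(m, 0), f(6, 6))); substituting into the remaining equation gives: W =?= q(f(f(m, 0), f(6, 6)), f(f(m, 0), f(6, 6))).
Bind W := q(f(f(m, 0), f(6, 6)), f(f(m, 0), f(6, 6))).
MGU = { A ↦ f(f(m, 0), f(6, 6)), B ↦ q(f(f(m, 0), f(6, 6)), f(f(m, 0), f(6, 6))), W ↦ q(f(f(m, 0), f(6, 6)), f(f(m, 0), f(6, 6))) }, so W ↦ q(f(f(m, 0), f(6, 6)), f(f(m, 0), f(6, 6))).

q(f(f(m, 0), f(6, 6)), f(f(m, 0), f(6, 6)))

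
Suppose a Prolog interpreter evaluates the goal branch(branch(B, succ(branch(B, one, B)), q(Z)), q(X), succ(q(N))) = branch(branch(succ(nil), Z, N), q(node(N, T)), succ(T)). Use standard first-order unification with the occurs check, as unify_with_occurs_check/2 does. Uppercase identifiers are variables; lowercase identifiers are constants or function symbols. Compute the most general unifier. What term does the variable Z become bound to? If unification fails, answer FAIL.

succ(branch(succ(nil), one, succ(nil)))

Decompose branch/3: branch(B, succ(branch(B, one, B)), q(Z)) = branch(succ(nil), Z, N),  q(X) = q(node(N, T)),  succ(q(N)) = succ(T).
Decompose branch/3: B = succ(nil),  succ(branch(B, one, B)) = Z,  q(Z) = N.
Bind B := succ(nil); substituting into the one remaining equation that mentions B gives: succ(branch(succ(nil), one, succ(nil))) = Z.
Bind Z := succ(branch(succ(nil), one, succ(nil))); substituting into the one remaining equation that mentions Z gives: q(succ(branch(succ(nil), one, succ(nil)))) = N.
Bind N := q(succ(branch(succ(nil), one, succ(nil)))); substituting into the remaining equations gives: q(X) = q(node(q(succ(branch(succ(nil), one, succ(nil)))), T)),  succ(q(q(succ(branch(succ(nil), one, succ(nil)))))) = succ(T).
Decompose q/1: X = node(q(succ(branch(succ(nil), one, succ(nil)))), T).
Bind X := node(q(succ(branch(succ(nil), one, succ(nil)))), T); no other remaining equation mentions X.
Decompose succ/1: q(q(succ(branch(succ(nil), one, succ(nil))))) = T.
Bind T := q(q(succ(branch(succ(nil), one, succ(nil))))). Substituting into the earlier binding gives X := node(q(succ(branch(succ(nil), one, succ(nil)))), q(q(succ(branch(succ(nil), one, succ(nil)))))).
MGU = { B = succ(nil), Z = succ(branch(succ(nil), one, succ(nil))), N = q(succ(branch(succ(nil), one, succ(nil)))), X = node(q(succ(branch(succ(nil), one, succ(nil)))), q(q(succ(branch(succ(nil), one, succ(nil)))))), T = q(q(succ(branch(succ(nil), one, succ(nil))))) }, so Z = succ(branch(succ(nil), one, succ(nil))).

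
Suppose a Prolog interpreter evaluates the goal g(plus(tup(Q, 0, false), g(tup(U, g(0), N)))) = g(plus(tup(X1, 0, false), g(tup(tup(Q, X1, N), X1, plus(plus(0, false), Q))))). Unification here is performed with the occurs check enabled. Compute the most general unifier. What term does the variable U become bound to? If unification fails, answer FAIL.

tup(g(0), g(0), plus(plus(0, false), g(0)))

Decompose g/1: plus(tup(Q, 0, false), g(tup(U, g(0), N))) = plus(tup(X1, 0, false), g(tup(tup(Q, X1, N), X1, plus(plus(0, false), Q)))).
Decompose plus/2: tup(Q, 0, false) = tup(X1, 0, false),  g(tup(U, g(0), N)) = g(tup(tup(Q, X1, N), X1, plus(plus(0, false), Q))).
Decompose tup/3: Q = X1,  0 = 0,  false = false.
Bind Q := X1; substituting into the one remaining equation that mentions Q gives: g(tup(U, g(0), N)) = g(tup(tup(X1, X1, N), X1, plus(plus(0, false), X1))).
Delete trivial equation 0 = 0.
Delete trivial equation false = false.
Decompose g/1: tup(U, g(0), N) = tup(tup(X1, X1, N), X1, plus(plus(0, false), X1)).
Decompose tup/3: U = tup(X1, X1, N),  g(0) = X1,  N = plus(plus(0, false), X1).
Bind U := tup(X1, X1, N); no other remaining equation mentions U.
Bind X1 := g(0); substituting into the remaining equation gives: N = plus(plus(0, false), g(0)). Substituting into the earlier bindings gives Q := g(0), U := tup(g(0), g(0), N).
Bind N := plus(plus(0, false), g(0)). Substituting into the earlier binding gives U := tup(g(0), g(0), plus(plus(0, false), g(0))).
MGU = { Q ↦ g(0), U ↦ tup(g(0), g(0), plus(plus(0, false), g(0))), X1 ↦ g(0), N ↦ plus(plus(0, false), g(0)) }, so U ↦ tup(g(0), g(0), plus(plus(0, false), g(0))).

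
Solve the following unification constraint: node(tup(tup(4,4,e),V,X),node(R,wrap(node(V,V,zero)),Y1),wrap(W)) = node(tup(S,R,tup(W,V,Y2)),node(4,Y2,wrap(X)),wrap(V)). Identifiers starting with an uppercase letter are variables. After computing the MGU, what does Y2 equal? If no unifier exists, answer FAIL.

Decompose node/3: tup(tup(4,4,e),V,X) = tup(S,R,tup(W,V,Y2)),  node(R,wrap(node(V,V,zero)),Y1) = node(4,Y2,wrap(X)),  wrap(W) = wrap(V).
Decompose tup/3: tup(4,4,e) = S,  V = R,  X = tup(W,V,Y2).
Bind S := tup(4,4,e); no other remaining equation mentions S.
Bind V := R; substituting into the remaining equations gives: X = tup(W,R,Y2),  node(R,wrap(node(R,R,zero)),Y1) = node(4,Y2,wrap(X)),  wrap(W) = wrap(R).
Bind X := tup(W,R,Y2); substituting into the one remaining equation that mentions X gives: node(R,wrap(node(R,R,zero)),Y1) = node(4,Y2,wrap(tup(W,R,Y2))).
Decompose node/3: R = 4,  wrap(node(R,R,zero)) = Y2,  Y1 = wrap(tup(W,R,Y2)).
Bind R := 4; substituting into the remaining equations gives: wrap(node(4,4,zero)) = Y2,  Y1 = wrap(tup(W,4,Y2)),  wrap(W) = wrap(4). Substituting into the earlier bindings gives V := 4, X := tup(W,4,Y2).
Bind Y2 := wrap(node(4,4,zero)); substituting into the one remaining equation that mentions Y2 gives: Y1 = wrap(tup(W,4,wrap(node(4,4,zero)))). Substituting into the earlier binding gives X := tup(W,4,wrap(node(4,4,zero))).
Bind Y1 := wrap(tup(W,4,wrap(node(4,4,zero)))); no other remaining equation mentions Y1.
Decompose wrap/1: W = 4.
Bind W := 4. Substituting into the earlier bindings gives X := tup(4,4,wrap(node(4,4,zero))), Y1 := wrap(tup(4,4,wrap(node(4,4,zero)))).
MGU = { S ↦ tup(4,4,e), V ↦ 4, X ↦ tup(4,4,wrap(node(4,4,zero))), R ↦ 4, Y2 ↦ wrap(node(4,4,zero)), Y1 ↦ wrap(tup(4,4,wrap(node(4,4,zero)))), W ↦ 4 }, so Y2 ↦ wrap(node(4,4,zero)).

wrap(node(4,4,zero))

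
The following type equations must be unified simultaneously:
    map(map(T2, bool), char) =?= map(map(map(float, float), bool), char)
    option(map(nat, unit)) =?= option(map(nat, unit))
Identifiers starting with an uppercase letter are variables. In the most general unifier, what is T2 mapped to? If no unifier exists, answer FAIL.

Decompose map/2: map(T2, bool) =?= map(map(float, float), bool),  char =?= char.
Decompose map/2: T2 =?= map(float, float),  bool =?= bool.
Bind T2 := map(float, float); no other remaining equation mentions T2.
Delete trivial equation bool =?= bool.
Delete trivial equation char =?= char.
Delete trivial equation option(map(nat, unit)) =?= option(map(nat, unit)).
MGU = { T2 ↦ map(float, float) }, so T2 ↦ map(float, float).

map(float, float)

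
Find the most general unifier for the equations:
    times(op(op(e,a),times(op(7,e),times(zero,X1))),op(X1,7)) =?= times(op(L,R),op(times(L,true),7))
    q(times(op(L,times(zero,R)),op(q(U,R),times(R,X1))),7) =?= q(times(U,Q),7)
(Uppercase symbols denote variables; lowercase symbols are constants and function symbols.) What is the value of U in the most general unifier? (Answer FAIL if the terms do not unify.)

Decompose times/2: op(op(e,a),times(op(7,e),times(zero,X1))) =?= op(L,R),  op(X1,7) =?= op(times(L,true),7).
Decompose op/2: op(e,a) =?= L,  times(op(7,e),times(zero,X1)) =?= R.
Bind L := op(e,a); substituting into the 2 remaining equations that mention L gives: op(X1,7) =?= op(times(op(e,a),true),7),  q(times(op(op(e,a),times(zero,R)),op(q(U,R),times(R,X1))),7) =?= q(times(U,Q),7).
Bind R := times(op(7,e),times(zero,X1)); substituting into the one remaining equation that mentions R gives: q(times(op(op(e,a),times(zero,times(op(7,e),times(zero,X1)))),op(q(U,times(op(7,e),times(zero,X1))),times(times(op(7,e),times(zero,X1)),X1))),7) =?= q(times(U,Q),7).
Decompose op/2: X1 =?= times(op(e,a),true),  7 =?= 7.
Bind X1 := times(op(e,a),true); substituting into the one remaining equation that mentions X1 gives: q(times(op(op(e,a),times(zero,times(op(7,e),times(zero,times(op(e,a),true))))),op(q(U,times(op(7,e),times(zero,times(op(e,a),true)))),times(times(op(7,e),times(zero,times(op(e,a),true))),times(op(e,a),true)))),7) =?= q(times(U,Q),7). Substituting into the earlier binding gives R := times(op(7,e),times(zero,times(op(e,a),true))).
Delete trivial equation 7 =?= 7.
Decompose q/2: times(op(op(e,a),times(zero,times(op(7,e),times(zero,times(op(e,a),true))))),op(q(U,times(op(7,e),times(zero,times(op(e,a),true)))),times(times(op(7,e),times(zero,times(op(e,a),true))),times(op(e,a),true)))) =?= times(U,Q),  7 =?= 7.
Decompose times/2: op(op(e,a),times(zero,times(op(7,e),times(zero,times(op(e,a),true))))) =?= U,  op(q(U,times(op(7,e),times(zero,times(op(e,a),true)))),times(times(op(7,e),times(zero,times(op(e,a),true))),times(op(e,a),true))) =?= Q.
Bind U := op(op(e,a),times(zero,times(op(7,e),times(zero,times(op(e,a),true))))); substituting into the one remaining equation that mentions U gives: op(q(op(op(e,a),times(zero,times(op(7,e),times(zero,times(op(e,a),true))))),times(op(7,e),times(zero,times(op(e,a),true)))),times(times(op(7,e),times(zero,times(op(e,a),true))),times(op(e,a),true))) =?= Q.
Bind Q := op(q(op(op(e,a),times(zero,times(op(7,e),times(zero,times(op(e,a),true))))),times(op(7,e),times(zero,times(op(e,a),true)))),times(times(op(7,e),times(zero,times(op(e,a),true))),times(op(e,a),true))); no other remaining equation mentions Q.
Delete trivial equation 7 =?= 7.
MGU = { L := op(e,a), R := times(op(7,e),times(zero,times(op(e,a),true))), X1 := times(op(e,a),true), U := op(op(e,a),times(zero,times(op(7,e),times(zero,times(op(e,a),true))))), Q := op(q(op(op(e,a),times(zero,times(op(7,e),times(zero,times(op(e,a),true))))),times(op(7,e),times(zero,times(op(e,a),true)))),times(times(op(7,e),times(zero,times(op(e,a),true))),times(op(e,a),true))) }, so U := op(op(e,a),times(zero,times(op(7,e),times(zero,times(op(e,a),true))))).

op(op(e,a),times(zero,times(op(7,e),times(zero,times(op(e,a),true)))))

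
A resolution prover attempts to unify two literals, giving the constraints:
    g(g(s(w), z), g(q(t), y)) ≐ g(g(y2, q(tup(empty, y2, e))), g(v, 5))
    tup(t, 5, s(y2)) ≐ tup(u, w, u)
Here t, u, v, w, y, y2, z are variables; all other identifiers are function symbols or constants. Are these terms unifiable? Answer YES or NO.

YES

Decompose g/2: g(s(w), z) ≐ g(y2, q(tup(empty, y2, e))),  g(q(t), y) ≐ g(v, 5).
Decompose g/2: s(w) ≐ y2,  z ≐ q(tup(empty, y2, e)).
Bind y2 := s(w); substituting into the 2 remaining equations that mention y2 gives: z ≐ q(tup(empty, s(w), e)),  tup(t, 5, s(s(w))) ≐ tup(u, w, u).
Bind z := q(tup(empty, s(w), e)); no other remaining equation mentions z.
Decompose g/2: q(t) ≐ v,  y ≐ 5.
Bind v := q(t); no other remaining equation mentions v.
Bind y := 5; no other remaining equation mentions y.
Decompose tup/3: t ≐ u,  5 ≐ w,  s(s(w)) ≐ u.
Bind t := u; no other remaining equation mentions t. Substituting into the earlier binding gives v := q(u).
Bind w := 5; substituting into the remaining equation gives: s(s(5)) ≐ u. Substituting into the earlier bindings gives y2 := s(5), z := q(tup(empty, s(5), e)).
Bind u := s(s(5)). Substituting into the earlier bindings gives v := q(s(s(5))), t := s(s(5)).
No equations remain and no clash or occurs-check failure arose, so a unifier exists.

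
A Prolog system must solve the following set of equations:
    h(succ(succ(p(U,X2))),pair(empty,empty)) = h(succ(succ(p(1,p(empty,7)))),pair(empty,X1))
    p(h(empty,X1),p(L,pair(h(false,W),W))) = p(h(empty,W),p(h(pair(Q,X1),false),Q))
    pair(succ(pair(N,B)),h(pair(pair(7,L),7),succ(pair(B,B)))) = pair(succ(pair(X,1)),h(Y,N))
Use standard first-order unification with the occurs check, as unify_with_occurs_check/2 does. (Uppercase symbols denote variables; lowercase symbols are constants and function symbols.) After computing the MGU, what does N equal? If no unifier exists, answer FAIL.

Decompose h/2: succ(succ(p(U,X2))) = succ(succ(p(1,p(empty,7)))),  pair(empty,empty) = pair(empty,X1).
Decompose succ/1: succ(p(U,X2)) = succ(p(1,p(empty,7))).
Decompose succ/1: p(U,X2) = p(1,p(empty,7)).
Decompose p/2: U = 1,  X2 = p(empty,7).
Bind U := 1; no other remaining equation mentions U.
Bind X2 := p(empty,7); no other remaining equation mentions X2.
Decompose pair/2: empty = empty,  empty = X1.
Delete trivial equation empty = empty.
Bind X1 := empty; substituting into the one remaining equation that mentions X1 gives: p(h(empty,empty),p(L,pair(h(false,W),W))) = p(h(empty,W),p(h(pair(Q,empty),false),Q)).
Decompose p/2: h(empty,empty) = h(empty,W),  p(L,pair(h(false,W),W)) = p(h(pair(Q,empty),false),Q).
Decompose h/2: empty = empty,  empty = W.
Delete trivial equation empty = empty.
Bind W := empty; substituting into the one remaining equation that mentions W gives: p(L,pair(h(false,empty),empty)) = p(h(pair(Q,empty),false),Q).
Decompose p/2: L = h(pair(Q,empty),false),  pair(h(false,empty),empty) = Q.
Bind L := h(pair(Q,empty),false); substituting into the one remaining equation that mentions L gives: pair(succ(pair(N,B)),h(pair(pair(7,h(pair(Q,empty),false)),7),succ(pair(B,B)))) = pair(succ(pair(X,1)),h(Y,N)).
Bind Q := pair(h(false,empty),empty); substituting into the remaining equation gives: pair(succ(pair(N,B)),h(pair(pair(7,h(pair(pair(h(false,empty),empty),empty),false)),7),succ(pair(B,B)))) = pair(succ(pair(X,1)),h(Y,N)). Substituting into the earlier binding gives L := h(pair(pair(h(false,empty),empty),empty),false).
Decompose pair/2: succ(pair(N,B)) = succ(pair(X,1)),  h(pair(pair(7,h(pair(pair(h(false,empty),empty),empty),false)),7),succ(pair(B,B))) = h(Y,N).
Decompose succ/1: pair(N,B) = pair(X,1).
Decompose pair/2: N = X,  B = 1.
Bind N := X; substituting into the one remaining equation that mentions N gives: h(pair(pair(7,h(pair(pair(h(false,empty),empty),empty),false)),7),succ(pair(B,B))) = h(Y,X).
Bind B := 1; substituting into the remaining equation gives: h(pair(pair(7,h(pair(pair(h(false,empty),empty),empty),false)),7),succ(pair(1,1))) = h(Y,X).
Decompose h/2: pair(pair(7,h(pair(pair(h(false,empty),empty),empty),false)),7) = Y,  succ(pair(1,1)) = X.
Bind Y := pair(pair(7,h(pair(pair(h(false,empty),empty),empty),false)),7); no other remaining equation mentions Y.
Bind X := succ(pair(1,1)). Substituting into the earlier binding gives N := succ(pair(1,1)).
MGU = { U = 1, X2 = p(empty,7), X1 = empty, W = empty, L = h(pair(pair(h(false,empty),empty),empty),false), Q = pair(h(false,empty),empty), N = succ(pair(1,1)), B = 1, Y = pair(pair(7,h(pair(pair(h(false,empty),empty),empty),false)),7), X = succ(pair(1,1)) }, so N = succ(pair(1,1)).

succ(pair(1,1))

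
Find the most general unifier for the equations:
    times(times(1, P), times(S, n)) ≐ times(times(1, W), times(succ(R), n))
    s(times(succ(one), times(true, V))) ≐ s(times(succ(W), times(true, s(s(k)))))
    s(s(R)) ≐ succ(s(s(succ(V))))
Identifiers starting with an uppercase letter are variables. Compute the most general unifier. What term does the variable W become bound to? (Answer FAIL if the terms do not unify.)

FAIL

Decompose times/2: times(1, P) ≐ times(1, W),  times(S, n) ≐ times(succ(R), n).
Decompose times/2: 1 ≐ 1,  P ≐ W.
Delete trivial equation 1 ≐ 1.
Bind P := W; no other remaining equation mentions P.
Decompose times/2: S ≐ succ(R),  n ≐ n.
Bind S := succ(R); no other remaining equation mentions S.
Delete trivial equation n ≐ n.
Decompose s/1: times(succ(one), times(true, V)) ≐ times(succ(W), times(true, s(s(k)))).
Decompose times/2: succ(one) ≐ succ(W),  times(true, V) ≐ times(true, s(s(k))).
Decompose succ/1: one ≐ W.
Bind W := one; no other remaining equation mentions W. Substituting into the earlier binding gives P := one.
Decompose times/2: true ≐ true,  V ≐ s(s(k)).
Delete trivial equation true ≐ true.
Bind V := s(s(k)); substituting into the remaining equation gives: s(s(R)) ≐ succ(s(s(succ(s(s(k)))))).
Clash: head symbols differ (s/1 vs succ/1); no unifier exists.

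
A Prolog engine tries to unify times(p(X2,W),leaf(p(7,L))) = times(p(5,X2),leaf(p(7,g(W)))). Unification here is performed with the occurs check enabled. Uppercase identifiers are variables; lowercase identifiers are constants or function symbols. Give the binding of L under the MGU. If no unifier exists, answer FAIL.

Decompose times/2: p(X2,W) = p(5,X2),  leaf(p(7,L)) = leaf(p(7,g(W))).
Decompose p/2: X2 = 5,  W = X2.
Bind X2 := 5; substituting into the one remaining equation that mentions X2 gives: W = 5.
Bind W := 5; substituting into the remaining equation gives: leaf(p(7,L)) = leaf(p(7,g(5))).
Decompose leaf/1: p(7,L) = p(7,g(5)).
Decompose p/2: 7 = 7,  L = g(5).
Delete trivial equation 7 = 7.
Bind L := g(5).
MGU = { X2 ↦ 5, W ↦ 5, L ↦ g(5) }, so L ↦ g(5).

g(5)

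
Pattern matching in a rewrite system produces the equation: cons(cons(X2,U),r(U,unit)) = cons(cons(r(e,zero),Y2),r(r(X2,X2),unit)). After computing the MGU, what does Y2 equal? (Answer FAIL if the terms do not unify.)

r(r(e,zero),r(e,zero))

Decompose cons/2: cons(X2,U) = cons(r(e,zero),Y2),  r(U,unit) = r(r(X2,X2),unit).
Decompose cons/2: X2 = r(e,zero),  U = Y2.
Bind X2 := r(e,zero); substituting into the one remaining equation that mentions X2 gives: r(U,unit) = r(r(r(e,zero),r(e,zero)),unit).
Bind U := Y2; substituting into the remaining equation gives: r(Y2,unit) = r(r(r(e,zero),r(e,zero)),unit).
Decompose r/2: Y2 = r(r(e,zero),r(e,zero)),  unit = unit.
Bind Y2 := r(r(e,zero),r(e,zero)); no other remaining equation mentions Y2. Substituting into the earlier binding gives U := r(r(e,zero),r(e,zero)).
Delete trivial equation unit = unit.
MGU = { X2 := r(e,zero), U := r(r(e,zero),r(e,zero)), Y2 := r(r(e,zero),r(e,zero)) }, so Y2 := r(r(e,zero),r(e,zero)).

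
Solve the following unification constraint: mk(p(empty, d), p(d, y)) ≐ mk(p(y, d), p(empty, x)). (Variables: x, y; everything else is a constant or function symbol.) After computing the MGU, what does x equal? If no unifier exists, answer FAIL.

Decompose mk/2: p(empty, d) ≐ p(y, d),  p(d, y) ≐ p(empty, x).
Decompose p/2: empty ≐ y,  d ≐ d.
Bind y := empty; substituting into the one remaining equation that mentions y gives: p(d, empty) ≐ p(empty, x).
Delete trivial equation d ≐ d.
Decompose p/2: d ≐ empty,  empty ≐ x.
Clash: constants d and empty differ; no unifier exists.

FAIL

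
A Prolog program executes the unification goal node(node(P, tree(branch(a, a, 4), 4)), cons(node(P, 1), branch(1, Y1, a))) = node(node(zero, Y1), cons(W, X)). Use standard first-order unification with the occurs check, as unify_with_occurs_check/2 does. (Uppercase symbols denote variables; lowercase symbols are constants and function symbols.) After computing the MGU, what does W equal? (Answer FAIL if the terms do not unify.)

Decompose node/2: node(P, tree(branch(a, a, 4), 4)) = node(zero, Y1),  cons(node(P, 1), branch(1, Y1, a)) = cons(W, X).
Decompose node/2: P = zero,  tree(branch(a, a, 4), 4) = Y1.
Bind P := zero; substituting into the one remaining equation that mentions P gives: cons(node(zero, 1), branch(1, Y1, a)) = cons(W, X).
Bind Y1 := tree(branch(a, a, 4), 4); substituting into the remaining equation gives: cons(node(zero, 1), branch(1, tree(branch(a, a, 4), 4), a)) = cons(W, X).
Decompose cons/2: node(zero, 1) = W,  branch(1, tree(branch(a, a, 4), 4), a) = X.
Bind W := node(zero, 1); no other remaining equation mentions W.
Bind X := branch(1, tree(branch(a, a, 4), 4), a).
MGU = { P -> zero, Y1 -> tree(branch(a, a, 4), 4), W -> node(zero, 1), X -> branch(1, tree(branch(a, a, 4), 4), a) }, so W -> node(zero, 1).

node(zero, 1)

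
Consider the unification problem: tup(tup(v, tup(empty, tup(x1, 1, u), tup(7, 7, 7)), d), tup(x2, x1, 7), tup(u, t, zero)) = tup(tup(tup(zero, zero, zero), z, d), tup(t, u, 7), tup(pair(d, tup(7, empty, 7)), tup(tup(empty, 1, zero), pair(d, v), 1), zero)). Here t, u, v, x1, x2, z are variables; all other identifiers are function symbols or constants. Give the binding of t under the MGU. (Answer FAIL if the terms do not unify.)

tup(tup(empty, 1, zero), pair(d, tup(zero, zero, zero)), 1)

Decompose tup/3: tup(v, tup(empty, tup(x1, 1, u), tup(7, 7, 7)), d) = tup(tup(zero, zero, zero), z, d),  tup(x2, x1, 7) = tup(t, u, 7),  tup(u, t, zero) = tup(pair(d, tup(7, empty, 7)), tup(tup(empty, 1, zero), pair(d, v), 1), zero).
Decompose tup/3: v = tup(zero, zero, zero),  tup(empty, tup(x1, 1, u), tup(7, 7, 7)) = z,  d = d.
Bind v := tup(zero, zero, zero); substituting into the one remaining equation that mentions v gives: tup(u, t, zero) = tup(pair(d, tup(7, empty, 7)), tup(tup(empty, 1, zero), pair(d, tup(zero, zero, zero)), 1), zero).
Bind z := tup(empty, tup(x1, 1, u), tup(7, 7, 7)); no other remaining equation mentions z.
Delete trivial equation d = d.
Decompose tup/3: x2 = t,  x1 = u,  7 = 7.
Bind x2 := t; no other remaining equation mentions x2.
Bind x1 := u; no other remaining equation mentions x1. Substituting into the earlier binding gives z := tup(empty, tup(u, 1, u), tup(7, 7, 7)).
Delete trivial equation 7 = 7.
Decompose tup/3: u = pair(d, tup(7, empty, 7)),  t = tup(tup(empty, 1, zero), pair(d, tup(zero, zero, zero)), 1),  zero = zero.
Bind u := pair(d, tup(7, empty, 7)); no other remaining equation mentions u. Substituting into the earlier bindings gives z := tup(empty, tup(pair(d, tup(7, empty, 7)), 1, pair(d, tup(7, empty, 7))), tup(7, 7, 7)), x1 := pair(d, tup(7, empty, 7)).
Bind t := tup(tup(empty, 1, zero), pair(d, tup(zero, zero, zero)), 1); no other remaining equation mentions t. Substituting into the earlier binding gives x2 := tup(tup(empty, 1, zero), pair(d, tup(zero, zero, zero)), 1).
Delete trivial equation zero = zero.
MGU = { v -> tup(zero, zero, zero), z -> tup(empty, tup(pair(d, tup(7, empty, 7)), 1, pair(d, tup(7, empty, 7))), tup(7, 7, 7)), x2 -> tup(tup(empty, 1, zero), pair(d, tup(zero, zero, zero)), 1), x1 -> pair(d, tup(7, empty, 7)), u -> pair(d, tup(7, empty, 7)), t -> tup(tup(empty, 1, zero), pair(d, tup(zero, zero, zero)), 1) }, so t -> tup(tup(empty, 1, zero), pair(d, tup(zero, zero, zero)), 1).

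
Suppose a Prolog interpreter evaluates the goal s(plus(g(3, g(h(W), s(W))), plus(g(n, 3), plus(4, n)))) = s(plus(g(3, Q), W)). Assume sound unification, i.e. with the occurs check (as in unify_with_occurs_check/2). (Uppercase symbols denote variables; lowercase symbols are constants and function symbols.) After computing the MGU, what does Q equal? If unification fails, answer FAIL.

Decompose s/1: plus(g(3, g(h(W), s(W))), plus(g(n, 3), plus(4, n))) = plus(g(3, Q), W).
Decompose plus/2: g(3, g(h(W), s(W))) = g(3, Q),  plus(g(n, 3), plus(4, n)) = W.
Decompose g/2: 3 = 3,  g(h(W), s(W)) = Q.
Delete trivial equation 3 = 3.
Bind Q := g(h(W), s(W)); no other remaining equation mentions Q.
Bind W := plus(g(n, 3), plus(4, n)). Substituting into the earlier binding gives Q := g(h(plus(g(n, 3), plus(4, n))), s(plus(g(n, 3), plus(4, n)))).
MGU = { Q ↦ g(h(plus(g(n, 3), plus(4, n))), s(plus(g(n, 3), plus(4, n)))), W ↦ plus(g(n, 3), plus(4, n)) }, so Q ↦ g(h(plus(g(n, 3), plus(4, n))), s(plus(g(n, 3), plus(4, n)))).

g(h(plus(g(n, 3), plus(4, n))), s(plus(g(n, 3), plus(4, n))))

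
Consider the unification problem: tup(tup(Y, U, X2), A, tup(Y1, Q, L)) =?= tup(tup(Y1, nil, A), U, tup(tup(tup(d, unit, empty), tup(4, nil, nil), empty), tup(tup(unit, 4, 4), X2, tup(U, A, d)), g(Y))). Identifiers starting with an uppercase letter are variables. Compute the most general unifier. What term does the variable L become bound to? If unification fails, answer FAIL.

g(tup(tup(d, unit, empty), tup(4, nil, nil), empty))

Decompose tup/3: tup(Y, U, X2) =?= tup(Y1, nil, A),  A =?= U,  tup(Y1, Q, L) =?= tup(tup(tup(d, unit, empty), tup(4, nil, nil), empty), tup(tup(unit, 4, 4), X2, tup(U, A, d)), g(Y)).
Decompose tup/3: Y =?= Y1,  U =?= nil,  X2 =?= A.
Bind Y := Y1; substituting into the one remaining equation that mentions Y gives: tup(Y1, Q, L) =?= tup(tup(tup(d, unit, empty), tup(4, nil, nil), empty), tup(tup(unit, 4, 4), X2, tup(U, A, d)), g(Y1)).
Bind U := nil; substituting into the 2 remaining equations that mention U gives: A =?= nil,  tup(Y1, Q, L) =?= tup(tup(tup(d, unit, empty), tup(4, nil, nil), empty), tup(tup(unit, 4, 4), X2, tup(nil, A, d)), g(Y1)).
Bind X2 := A; substituting into the one remaining equation that mentions X2 gives: tup(Y1, Q, L) =?= tup(tup(tup(d, unit, empty), tup(4, nil, nil), empty), tup(tup(unit, 4, 4), A, tup(nil, A, d)), g(Y1)).
Bind A := nil; substituting into the remaining equation gives: tup(Y1, Q, L) =?= tup(tup(tup(d, unit, empty), tup(4, nil, nil), empty), tup(tup(unit, 4, 4), nil, tup(nil, nil, d)), g(Y1)). Substituting into the earlier binding gives X2 := nil.
Decompose tup/3: Y1 =?= tup(tup(d, unit, empty), tup(4, nil, nil), empty),  Q =?= tup(tup(unit, 4, 4), nil, tup(nil, nil, d)),  L =?= g(Y1).
Bind Y1 := tup(tup(d, unit, empty), tup(4, nil, nil), empty); substituting into the one remaining equation that mentions Y1 gives: L =?= g(tup(tup(d, unit, empty), tup(4, nil, nil), empty)). Substituting into the earlier binding gives Y := tup(tup(d, unit, empty), tup(4, nil, nil), empty).
Bind Q := tup(tup(unit, 4, 4), nil, tup(nil, nil, d)); no other remaining equation mentions Q.
Bind L := g(tup(tup(d, unit, empty), tup(4, nil, nil), empty)).
MGU = { Y ↦ tup(tup(d, unit, empty), tup(4, nil, nil), empty), U ↦ nil, X2 ↦ nil, A ↦ nil, Y1 ↦ tup(tup(d, unit, empty), tup(4, nil, nil), empty), Q ↦ tup(tup(unit, 4, 4), nil, tup(nil, nil, d)), L ↦ g(tup(tup(d, unit, empty), tup(4, nil, nil), empty)) }, so L ↦ g(tup(tup(d, unit, empty), tup(4, nil, nil), empty)).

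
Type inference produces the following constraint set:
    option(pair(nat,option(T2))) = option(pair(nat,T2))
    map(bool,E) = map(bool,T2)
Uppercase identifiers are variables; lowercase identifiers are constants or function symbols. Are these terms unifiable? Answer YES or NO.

NO

Decompose option/1: pair(nat,option(T2)) = pair(nat,T2).
Decompose pair/2: nat = nat,  option(T2) = T2.
Delete trivial equation nat = nat.
Occurs check fails: T2 occurs in option(T2); the equation T2 = option(T2) has no finite solution.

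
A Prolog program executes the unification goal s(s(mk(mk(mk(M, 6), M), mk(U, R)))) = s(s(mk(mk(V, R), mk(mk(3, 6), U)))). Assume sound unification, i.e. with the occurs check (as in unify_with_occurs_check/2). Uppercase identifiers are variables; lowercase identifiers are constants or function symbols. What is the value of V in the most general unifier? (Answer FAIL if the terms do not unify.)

mk(mk(3, 6), 6)

Decompose s/1: s(mk(mk(mk(M, 6), M), mk(U, R))) = s(mk(mk(V, R), mk(mk(3, 6), U))).
Decompose s/1: mk(mk(mk(M, 6), M), mk(U, R)) = mk(mk(V, R), mk(mk(3, 6), U)).
Decompose mk/2: mk(mk(M, 6), M) = mk(V, R),  mk(U, R) = mk(mk(3, 6), U).
Decompose mk/2: mk(M, 6) = V,  M = R.
Bind V := mk(M, 6); no other remaining equation mentions V.
Bind M := R; no other remaining equation mentions M. Substituting into the earlier binding gives V := mk(R, 6).
Decompose mk/2: U = mk(3, 6),  R = U.
Bind U := mk(3, 6); substituting into the remaining equation gives: R = mk(3, 6).
Bind R := mk(3, 6). Substituting into the earlier bindings gives V := mk(mk(3, 6), 6), M := mk(3, 6).
MGU = { V ↦ mk(mk(3, 6), 6), M ↦ mk(3, 6), U ↦ mk(3, 6), R ↦ mk(3, 6) }, so V ↦ mk(mk(3, 6), 6).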